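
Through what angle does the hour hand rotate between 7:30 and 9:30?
The hour hand moves 0.5 degrees per minute.
Time elapsed: 9:30 - 7:30 = 120 minutes
Angular displacement: 120 x 0.5 = 60 degrees

Final answer: 60 degrees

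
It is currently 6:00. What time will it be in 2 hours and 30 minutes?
Starting time: 6:00
Adding 30 minutes to 0 minutes: 0 + 30 = 30 minutes
Adding 2 hours: 6 + 2 = 8
Final time: 8:30

Final answer: 8:30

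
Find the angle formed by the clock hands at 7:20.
Hour hand position: 7 x 30 + 20 x 0.5 = 220 degrees
Minute hand position: 20 x 6 = 120 degrees
Difference: |220 - 120| = 100 degrees
The angle between the hands is 100 degrees

Final answer: 100 degrees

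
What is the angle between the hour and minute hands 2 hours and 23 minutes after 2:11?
First find the time 2 hours and 23 minutes after 2:11.
Total minutes: 2 x 60 + 11 + 2 x 60 + 23 = 274.
274 mod 720 = 274 minutes = 4:34.
Now compute the angle at 4:34:
Hour hand: 4 x 30 + 34 x 0.5 = 137 degrees
Minute hand: 34 x 6 = 204 degrees
Difference: |137 - 204| = 67 degrees
The angle is 67 degrees

Final answer: 67 degrees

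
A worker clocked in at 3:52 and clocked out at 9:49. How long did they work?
From 3:52 to 9:49:
(9 x 60 + 49) - (3 x 60 + 52) = 589 - 232 = 357 minutes
= 5 hours and 57 minutes

Final answer: 5 hours and 57 minutes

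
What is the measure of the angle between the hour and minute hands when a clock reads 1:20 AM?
Hour hand position: 1 x 30 + 20 x 0.5 = 40 degrees
Minute hand position: 20 x 6 = 120 degrees
Difference: |40 - 120| = 80 degrees
The angle between the hands is 80 degrees

Final answer: 80 degrees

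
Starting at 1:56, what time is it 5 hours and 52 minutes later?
Starting time: 1:56
Adding 52 minutes to 56 minutes: 56 + 52 = 108 minutes = 1 hour and 48 minutes
Adding 5 hours: 1 + 5 + 1 (carry) = 7
Final time: 7:48

Final answer: 7:48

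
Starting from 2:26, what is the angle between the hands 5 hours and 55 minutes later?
First find the time 5 hours and 55 minutes after 2:26.
Total minutes: 2 x 60 + 26 + 5 x 60 + 55 = 501.
501 mod 720 = 501 minutes = 8:21.
Now compute the angle at 8:21:
Hour hand: 8 x 30 + 21 x 0.5 = 250.5 degrees
Minute hand: 21 x 6 = 126 degrees
Difference: |250.5 - 126| = 124.5 degrees
The angle is 124.5 degrees

Final answer: 124.5 degrees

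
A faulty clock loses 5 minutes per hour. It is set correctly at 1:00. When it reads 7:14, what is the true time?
For every 60 true minutes, the faulty clock advances 55 minutes, so 1 faulty-clock minute corresponds to 60/55 true minutes.
From 1:00 to 7:14 on the faulty dial is 374 minutes.
True elapsed: 374 x 60/55 = 408 minutes = 6 hours and 48 minutes.
True time: 1:00 + 6 hours and 48 minutes = 7:48.

Final answer: 7:48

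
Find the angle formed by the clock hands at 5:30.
Hour hand position: 5 x 30 + 30 x 0.5 = 165 degrees
Minute hand position: 30 x 6 = 180 degrees
Difference: |165 - 180| = 15 degrees
The angle between the hands is 15 degrees

Final answer: 15 degrees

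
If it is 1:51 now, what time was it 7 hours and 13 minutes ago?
Starting time: 1:51 = 111 total minutes past 12:00
Subtracting: 7 hours and 13 minutes = 433 minutes
111 - 433 = -322 (negative, add 12 hours = 720) = 398 minutes
= 6 hours and 38 minutes past 12:00 = 6:38

Final answer: 6:38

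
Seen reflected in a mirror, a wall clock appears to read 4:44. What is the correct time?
Reflection across the vertical (12-6) axis maps a hand at angle A degrees to (360 - A) degrees, which sends a reading of T minutes past 12:00 to (720 - T) minutes past 12:00.
Mirror reads 4:44 = 284 minutes past 12:00.
Actual time: (720 - 284) mod 720 = 436 minutes = 7:16.

Final answer: 7:16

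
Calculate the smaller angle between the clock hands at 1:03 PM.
Hour hand position: 1 x 30 + 3 x 0.5 = 31.5 degrees
Minute hand position: 3 x 6 = 18 degrees
Difference: |31.5 - 18| = 13.5 degrees
The angle between the hands is 13.5 degrees

Final answer: 13.5 degrees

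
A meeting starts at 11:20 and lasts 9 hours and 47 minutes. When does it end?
Starting time: 11:20
Adding 47 minutes to 20 minutes: 20 + 47 = 67 minutes = 1 hour and 7 minutes
Adding 9 hours: 11 + 9 + 1 (carry) = 21 - 12 = 9
Final time: 9:07

Final answer: 9:07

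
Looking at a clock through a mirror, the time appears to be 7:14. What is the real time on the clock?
Reflection across the vertical (12-6) axis maps a hand at angle A degrees to (360 - A) degrees, which sends a reading of T minutes past 12:00 to (720 - T) minutes past 12:00.
Mirror reads 7:14 = 434 minutes past 12:00.
Actual time: (720 - 434) mod 720 = 286 minutes = 4:46.

Final answer: 4:46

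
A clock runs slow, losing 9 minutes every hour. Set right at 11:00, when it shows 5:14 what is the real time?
For every 60 true minutes, the faulty clock advances 51 minutes, so 1 faulty-clock minute corresponds to 60/51 true minutes.
From 11:00 to 5:14 on the faulty dial is 374 minutes.
True elapsed: 374 x 60/51 = 440 minutes = 7 hours and 20 minutes.
True time: 11:00 + 7 hours and 20 minutes = 6:20.

Final answer: 6:20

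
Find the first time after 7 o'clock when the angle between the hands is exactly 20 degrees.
At t minutes past 7:00, the hour hand is at 30 x 7 + 0.5t degrees and the minute hand is at 6t degrees.
The smaller angle between them is 20 degrees when |30H - 5.5t| = 20 or |30H - 5.5t| = 340.
With H = 7, solve 30 x 7 - 5.5t = +/- target for each target:
  t = (30 x 7 - 20) / 5.5 = 34.55
  t = (30 x 7 + 20) / 5.5 = 41.82
  t = (30 x 7 - 340) / 5.5 = -23.64 (outside (0, 60))
  t = (30 x 7 + 340) / 5.5 = 100 (outside (0, 60))
Valid solutions in (0, 60): {34.55, 41.82} minutes.
The first occurrence is t = 34.55 minutes.
The hands form a 20-degree angle at 34.55 minutes past 7:00.

Final answer: 34.55 minutes past 7:00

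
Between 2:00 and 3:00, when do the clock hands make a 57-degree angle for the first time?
At t minutes past 2:00, the hour hand is at 30 x 2 + 0.5t degrees and the minute hand is at 6t degrees.
The smaller angle between them is 57 degrees when |30H - 5.5t| = 57 or |30H - 5.5t| = 303.
With H = 2, solve 30 x 2 - 5.5t = +/- target for each target:
  t = (30 x 2 - 57) / 5.5 = 0.55
  t = (30 x 2 + 57) / 5.5 = 21.27
  t = (30 x 2 - 303) / 5.5 = -44.18 (outside (0, 60))
  t = (30 x 2 + 303) / 5.5 = 66 (outside (0, 60))
Valid solutions in (0, 60): {0.55, 21.27} minutes.
The first occurrence is t = 0.55 minutes.
The hands form a 57-degree angle at 0.55 minutes past 2:00.

Final answer: 0.55 minutes past 2:00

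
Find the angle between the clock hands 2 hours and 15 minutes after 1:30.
First find the time 2 hours and 15 minutes after 1:30.
Total minutes: 1 x 60 + 30 + 2 x 60 + 15 = 225.
225 mod 720 = 225 minutes = 3:45.
Now compute the angle at 3:45:
Hour hand: 3 x 30 + 45 x 0.5 = 112.5 degrees
Minute hand: 45 x 6 = 270 degrees
Difference: |112.5 - 270| = 157.5 degrees
The angle is 157.5 degrees

Final answer: 157.5 degrees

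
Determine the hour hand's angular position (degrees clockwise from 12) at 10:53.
The hour hand moves 30 degrees per hour and 0.5 degrees per minute.
At 10:53: (10) x 30 + 53 x 0.5 = 300 + 26.5 = 326.5 degrees

Final answer: 326.5 degrees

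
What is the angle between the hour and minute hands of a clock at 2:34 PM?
Hour hand position: 2 x 30 + 34 x 0.5 = 77 degrees
Minute hand position: 34 x 6 = 204 degrees
Difference: |77 - 204| = 127 degrees
The angle between the hands is 127 degrees

Final answer: 127 degrees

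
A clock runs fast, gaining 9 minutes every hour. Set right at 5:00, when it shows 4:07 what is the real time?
For every 60 true minutes, the faulty clock advances 69 minutes, so 1 faulty-clock minute corresponds to 60/69 true minutes.
From 5:00 to 4:07 on the faulty dial is 667 minutes.
True elapsed: 667 x 60/69 = 580 minutes = 9 hours and 40 minutes.
True time: 5:00 + 9 hours and 40 minutes = 2:40.

Final answer: 2:40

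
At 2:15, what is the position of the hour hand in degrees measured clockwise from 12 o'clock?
The hour hand moves 30 degrees per hour and 0.5 degrees per minute.
At 2:15: (2) x 30 + 15 x 0.5 = 60 + 7.5 = 67.5 degrees

Final answer: 67.5 degrees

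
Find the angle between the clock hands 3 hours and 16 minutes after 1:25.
First find the time 3 hours and 16 minutes after 1:25.
Total minutes: 1 x 60 + 25 + 3 x 60 + 16 = 281.
281 mod 720 = 281 minutes = 4:41.
Now compute the angle at 4:41:
Hour hand: 4 x 30 + 41 x 0.5 = 140.5 degrees
Minute hand: 41 x 6 = 246 degrees
Difference: |140.5 - 246| = 105.5 degrees
The angle is 105.5 degrees

Final answer: 105.5 degrees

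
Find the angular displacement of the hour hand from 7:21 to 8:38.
The hour hand moves 0.5 degrees per minute.
Time elapsed: 8:38 - 7:21 = 77 minutes
Angular displacement: 77 x 0.5 = 38.5 degrees

Final answer: 38.5 degrees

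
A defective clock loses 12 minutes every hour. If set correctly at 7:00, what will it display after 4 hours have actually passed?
For every 60 true minutes, the faulty clock advances 60 - 12 = 48 minutes.
True elapsed: 4 hours = 240 minutes.
Faulty clock advances: 240 x 48/60 = 192 minutes (drift: 48 minutes behind).
Shown time: 7:00 + 192 minutes = 10:12.

Final answer: 10:12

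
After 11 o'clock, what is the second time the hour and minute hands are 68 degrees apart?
At t minutes past 11:00, the hour hand is at 30 x 11 + 0.5t degrees and the minute hand is at 6t degrees.
The smaller angle between them is 68 degrees when |30H - 5.5t| = 68 or |30H - 5.5t| = 292.
With H = 11, solve 30 x 11 - 5.5t = +/- target for each target:
  t = (30 x 11 - 68) / 5.5 = 47.64
  t = (30 x 11 + 68) / 5.5 = 72.36 (outside (0, 60))
  t = (30 x 11 - 292) / 5.5 = 6.91
  t = (30 x 11 + 292) / 5.5 = 113.09 (outside (0, 60))
Valid solutions in (0, 60): {6.91, 47.64} minutes.
The second occurrence is t = 47.64 minutes.
The hands form a 68-degree angle at 47.64 minutes past 11:00.

Final answer: 47.64 minutes past 11:00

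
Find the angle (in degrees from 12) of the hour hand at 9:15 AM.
The hour hand moves 30 degrees per hour and 0.5 degrees per minute.
At 9:15: (9) x 30 + 15 x 0.5 = 270 + 7.5 = 277.5 degrees

Final answer: 277.5 degrees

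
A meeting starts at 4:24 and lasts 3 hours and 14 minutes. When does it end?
Starting time: 4:24
Adding 14 minutes to 24 minutes: 24 + 14 = 38 minutes
Adding 3 hours: 4 + 3 = 7
Final time: 7:38

Final answer: 7:38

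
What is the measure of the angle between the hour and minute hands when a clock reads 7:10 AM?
Hour hand position: 7 x 30 + 10 x 0.5 = 215 degrees
Minute hand position: 10 x 6 = 60 degrees
Difference: |215 - 60| = 155 degrees
The angle between the hands is 155 degrees

Final answer: 155 degrees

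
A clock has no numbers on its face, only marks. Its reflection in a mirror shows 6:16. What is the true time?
Reflection across the vertical (12-6) axis maps a hand at angle A degrees to (360 - A) degrees, which sends a reading of T minutes past 12:00 to (720 - T) minutes past 12:00.
Mirror reads 6:16 = 376 minutes past 12:00.
Actual time: (720 - 376) mod 720 = 344 minutes = 5:44.

Final answer: 5:44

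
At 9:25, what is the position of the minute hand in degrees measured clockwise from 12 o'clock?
The minute hand moves 6 degrees per minute.
At 9:25: 25 x 6 = 150 degrees

Final answer: 150 degrees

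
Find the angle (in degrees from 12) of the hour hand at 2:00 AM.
The hour hand moves 30 degrees per hour and 0.5 degrees per minute.
At 2:00: (2) x 30 + 0 x 0.5 = 60 + 0 = 60 degrees

Final answer: 60 degrees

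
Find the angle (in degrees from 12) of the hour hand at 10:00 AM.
The hour hand moves 30 degrees per hour and 0.5 degrees per minute.
At 10:00: (10) x 30 + 0 x 0.5 = 300 + 0 = 300 degrees

Final answer: 300 degrees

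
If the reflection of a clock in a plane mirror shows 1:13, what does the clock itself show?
Reflection across the vertical (12-6) axis maps a hand at angle A degrees to (360 - A) degrees, which sends a reading of T minutes past 12:00 to (720 - T) minutes past 12:00.
Mirror reads 1:13 = 73 minutes past 12:00.
Actual time: (720 - 73) mod 720 = 647 minutes = 10:47.

Final answer: 10:47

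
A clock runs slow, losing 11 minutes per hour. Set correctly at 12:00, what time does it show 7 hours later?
For every 60 true minutes, the faulty clock advances 60 - 11 = 49 minutes.
True elapsed: 7 hours = 420 minutes.
Faulty clock advances: 420 x 49/60 = 343 minutes (drift: 77 minutes behind).
Shown time: 12:00 + 343 minutes = 5:43.

Final answer: 5:43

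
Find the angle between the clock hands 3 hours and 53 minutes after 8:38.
First find the time 3 hours and 53 minutes after 8:38.
Total minutes: 8 x 60 + 38 + 3 x 60 + 53 = 751.
751 mod 720 = 31 minutes = 12:31.
Now compute the angle at 12:31:
Hour hand: 0 x 30 + 31 x 0.5 = 15.5 degrees
Minute hand: 31 x 6 = 186 degrees
Difference: |15.5 - 186| = 170.5 degrees
The angle is 170.5 degrees

Final answer: 170.5 degrees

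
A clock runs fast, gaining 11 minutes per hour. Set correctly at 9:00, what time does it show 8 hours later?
For every 60 true minutes, the faulty clock advances 60 + 11 = 71 minutes.
True elapsed: 8 hours = 480 minutes.
Faulty clock advances: 480 x 71/60 = 568 minutes (drift: 88 minutes ahead).
Shown time: 9:00 + 568 minutes = 6:28.

Final answer: 6:28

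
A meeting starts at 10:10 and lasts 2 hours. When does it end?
Starting time: 10:10
Adding 0 minutes to 10 minutes: 10 + 0 = 10 minutes
Adding 2 hours: 10 + 2 = 12
Final time: 12:10

Final answer: 12:10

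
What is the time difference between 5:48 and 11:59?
From 5:48 to 11:59:
(11 x 60 + 59) - (5 x 60 + 48) = 719 - 348 = 371 minutes
= 6 hours and 11 minutes

Final answer: 6 hours and 11 minutes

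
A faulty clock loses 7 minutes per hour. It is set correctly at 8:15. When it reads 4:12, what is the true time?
For every 60 true minutes, the faulty clock advances 53 minutes, so 1 faulty-clock minute corresponds to 60/53 true minutes.
From 8:15 to 4:12 on the faulty dial is 477 minutes.
True elapsed: 477 x 60/53 = 540 minutes = 9 hours.
True time: 8:15 + 9 hours = 5:15.

Final answer: 5:15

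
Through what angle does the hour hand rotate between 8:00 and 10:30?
The hour hand moves 0.5 degrees per minute.
Time elapsed: 10:30 - 8:00 = 150 minutes
Angular displacement: 150 x 0.5 = 75 degrees

Final answer: 75 degrees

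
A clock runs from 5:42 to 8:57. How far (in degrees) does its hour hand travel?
The hour hand moves 0.5 degrees per minute.
Time elapsed: 8:57 - 5:42 = 195 minutes
Angular displacement: 195 x 0.5 = 97.5 degrees

Final answer: 97.5 degrees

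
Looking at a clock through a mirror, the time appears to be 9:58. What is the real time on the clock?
Reflection across the vertical (12-6) axis maps a hand at angle A degrees to (360 - A) degrees, which sends a reading of T minutes past 12:00 to (720 - T) minutes past 12:00.
Mirror reads 9:58 = 598 minutes past 12:00.
Actual time: (720 - 598) mod 720 = 122 minutes = 2:02.

Final answer: 2:02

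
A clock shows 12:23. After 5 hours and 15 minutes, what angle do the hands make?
First find the time 5 hours and 15 minutes after 12:23.
Total minutes: 12 x 60 + 23 + 5 x 60 + 15 = 1058.
1058 mod 720 = 338 minutes = 5:38.
Now compute the angle at 5:38:
Hour hand: 5 x 30 + 38 x 0.5 = 169 degrees
Minute hand: 38 x 6 = 228 degrees
Difference: |169 - 228| = 59 degrees
The angle is 59 degrees

Final answer: 59 degrees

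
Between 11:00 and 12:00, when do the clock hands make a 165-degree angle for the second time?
At t minutes past 11:00, the hour hand is at 30 x 11 + 0.5t degrees and the minute hand is at 6t degrees.
The smaller angle between them is 165 degrees when |30H - 5.5t| = 165 or |30H - 5.5t| = 195.
With H = 11, solve 30 x 11 - 5.5t = +/- target for each target:
  t = (30 x 11 - 165) / 5.5 = 30
  t = (30 x 11 + 165) / 5.5 = 90 (outside (0, 60))
  t = (30 x 11 - 195) / 5.5 = 24.55
  t = (30 x 11 + 195) / 5.5 = 95.45 (outside (0, 60))
Valid solutions in (0, 60): {24.55, 30} minutes.
The second occurrence is t = 30 minutes.
The hands form a 165-degree angle at 30 minutes past 11:00.

Final answer: 30 minutes past 11:00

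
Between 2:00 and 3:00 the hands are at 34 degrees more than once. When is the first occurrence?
At t minutes past 2:00, the hour hand is at 30 x 2 + 0.5t degrees and the minute hand is at 6t degrees.
The smaller angle between them is 34 degrees when |30H - 5.5t| = 34 or |30H - 5.5t| = 326.
With H = 2, solve 30 x 2 - 5.5t = +/- target for each target:
  t = (30 x 2 - 34) / 5.5 = 4.73
  t = (30 x 2 + 34) / 5.5 = 17.09
  t = (30 x 2 - 326) / 5.5 = -48.36 (outside (0, 60))
  t = (30 x 2 + 326) / 5.5 = 70.18 (outside (0, 60))
Valid solutions in (0, 60): {4.73, 17.09} minutes.
The first occurrence is t = 4.73 minutes.
The hands form a 34-degree angle at 4.73 minutes past 2:00.

Final answer: 4.73 minutes past 2:00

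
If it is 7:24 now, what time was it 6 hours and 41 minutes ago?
Starting time: 7:24 = 444 total minutes past 12:00
Subtracting: 6 hours and 41 minutes = 401 minutes
444 - 401 = 43 minutes
= 43 minutes past 12:00 = 12:43

Final answer: 12:43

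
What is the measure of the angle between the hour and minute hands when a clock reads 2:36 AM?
Hour hand position: 2 x 30 + 36 x 0.5 = 78 degrees
Minute hand position: 36 x 6 = 216 degrees
Difference: |78 - 216| = 138 degrees
The angle between the hands is 138 degrees

Final answer: 138 degrees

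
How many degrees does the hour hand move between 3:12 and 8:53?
The hour hand moves 0.5 degrees per minute.
Time elapsed: 8:53 - 3:12 = 341 minutes
Angular displacement: 341 x 0.5 = 170.5 degrees

Final answer: 170.5 degrees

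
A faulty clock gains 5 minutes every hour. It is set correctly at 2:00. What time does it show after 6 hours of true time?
For every 60 true minutes, the faulty clock advances 60 + 5 = 65 minutes.
True elapsed: 6 hours = 360 minutes.
Faulty clock advances: 360 x 65/60 = 390 minutes (drift: 30 minutes ahead).
Shown time: 2:00 + 390 minutes = 8:30.

Final answer: 8:30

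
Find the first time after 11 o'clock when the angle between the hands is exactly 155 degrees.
At t minutes past 11:00, the hour hand is at 30 x 11 + 0.5t degrees and the minute hand is at 6t degrees.
The smaller angle between them is 155 degrees when |30H - 5.5t| = 155 or |30H - 5.5t| = 205.
With H = 11, solve 30 x 11 - 5.5t = +/- target for each target:
  t = (30 x 11 - 155) / 5.5 = 31.82
  t = (30 x 11 + 155) / 5.5 = 88.18 (outside (0, 60))
  t = (30 x 11 - 205) / 5.5 = 22.73
  t = (30 x 11 + 205) / 5.5 = 97.27 (outside (0, 60))
Valid solutions in (0, 60): {22.73, 31.82} minutes.
The first occurrence is t = 22.73 minutes.
The hands form a 155-degree angle at 22.73 minutes past 11:00.

Final answer: 22.73 minutes past 11:00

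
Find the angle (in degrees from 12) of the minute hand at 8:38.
The minute hand moves 6 degrees per minute.
At 8:38: 38 x 6 = 228 degrees

Final answer: 228 degrees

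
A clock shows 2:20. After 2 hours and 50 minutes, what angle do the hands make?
First find the time 2 hours and 50 minutes after 2:20.
Total minutes: 2 x 60 + 20 + 2 x 60 + 50 = 310.
310 mod 720 = 310 minutes = 5:10.
Now compute the angle at 5:10:
Hour hand: 5 x 30 + 10 x 0.5 = 155 degrees
Minute hand: 10 x 6 = 60 degrees
Difference: |155 - 60| = 95 degrees
The angle is 95 degrees

Final answer: 95 degrees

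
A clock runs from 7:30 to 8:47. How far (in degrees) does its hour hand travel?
The hour hand moves 0.5 degrees per minute.
Time elapsed: 8:47 - 7:30 = 77 minutes
Angular displacement: 77 x 0.5 = 38.5 degrees

Final answer: 38.5 degrees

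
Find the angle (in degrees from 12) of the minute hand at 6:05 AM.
The minute hand moves 6 degrees per minute.
At 6:05: 5 x 6 = 30 degrees

Final answer: 30 degrees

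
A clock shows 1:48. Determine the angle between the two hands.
Hour hand position: 1 x 30 + 48 x 0.5 = 54 degrees
Minute hand position: 48 x 6 = 288 degrees
Difference: |54 - 288| = 234 degrees
Since 234 > 180, the smaller angle is 360 - 234 = 126 degrees

Final answer: 126 degrees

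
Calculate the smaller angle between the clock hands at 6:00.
Hour hand position: 6 x 30 + 0 x 0.5 = 180 degrees
Minute hand position: 0 x 6 = 0 degrees
Difference: |180 - 0| = 180 degrees
The angle between the hands is 180 degrees

Final answer: 180 degrees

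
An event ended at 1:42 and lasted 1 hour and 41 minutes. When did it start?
Starting time: 1:42 = 102 total minutes past 12:00
Subtracting: 1 hour and 41 minutes = 101 minutes
102 - 101 = 1 minutes
= 1 minute past 12:00 = 12:01

Final answer: 12:01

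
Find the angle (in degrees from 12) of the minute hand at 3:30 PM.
The minute hand moves 6 degrees per minute.
At 3:30: 30 x 6 = 180 degrees

Final answer: 180 degrees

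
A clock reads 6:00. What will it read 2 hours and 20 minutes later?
Starting time: 6:00
Adding 20 minutes to 0 minutes: 0 + 20 = 20 minutes
Adding 2 hours: 6 + 2 = 8
Final time: 8:20

Final answer: 8:20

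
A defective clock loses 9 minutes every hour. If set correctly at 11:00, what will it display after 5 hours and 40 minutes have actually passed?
For every 60 true minutes, the faulty clock advances 60 - 9 = 51 minutes.
True elapsed: 5 hours and 40 minutes = 340 minutes.
Faulty clock advances: 340 x 51/60 = 289 minutes (drift: 51 minutes behind).
Shown time: 11:00 + 289 minutes = 3:49.

Final answer: 3:49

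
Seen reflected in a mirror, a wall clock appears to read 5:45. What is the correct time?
Reflection across the vertical (12-6) axis maps a hand at angle A degrees to (360 - A) degrees, which sends a reading of T minutes past 12:00 to (720 - T) minutes past 12:00.
Mirror reads 5:45 = 345 minutes past 12:00.
Actual time: (720 - 345) mod 720 = 375 minutes = 6:15.

Final answer: 6:15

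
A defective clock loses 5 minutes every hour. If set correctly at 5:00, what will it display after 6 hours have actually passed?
For every 60 true minutes, the faulty clock advances 60 - 5 = 55 minutes.
True elapsed: 6 hours = 360 minutes.
Faulty clock advances: 360 x 55/60 = 330 minutes (drift: 30 minutes behind).
Shown time: 5:00 + 330 minutes = 10:30.

Final answer: 10:30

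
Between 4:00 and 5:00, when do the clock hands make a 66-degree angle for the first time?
At t minutes past 4:00, the hour hand is at 30 x 4 + 0.5t degrees and the minute hand is at 6t degrees.
The smaller angle between them is 66 degrees when |30H - 5.5t| = 66 or |30H - 5.5t| = 294.
With H = 4, solve 30 x 4 - 5.5t = +/- target for each target:
  t = (30 x 4 - 66) / 5.5 = 9.82
  t = (30 x 4 + 66) / 5.5 = 33.82
  t = (30 x 4 - 294) / 5.5 = -31.64 (outside (0, 60))
  t = (30 x 4 + 294) / 5.5 = 75.27 (outside (0, 60))
Valid solutions in (0, 60): {9.82, 33.82} minutes.
The first occurrence is t = 9.82 minutes.
The hands form a 66-degree angle at 9.82 minutes past 4:00.

Final answer: 9.82 minutes past 4:00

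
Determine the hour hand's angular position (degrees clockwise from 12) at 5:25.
The hour hand moves 30 degrees per hour and 0.5 degrees per minute.
At 5:25: (5) x 30 + 25 x 0.5 = 150 + 12.5 = 162.5 degrees

Final answer: 162.5 degrees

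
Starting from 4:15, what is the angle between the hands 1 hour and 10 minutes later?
First find the time 1 hour and 10 minutes after 4:15.
Total minutes: 4 x 60 + 15 + 1 x 60 + 10 = 325.
325 mod 720 = 325 minutes = 5:25.
Now compute the angle at 5:25:
Hour hand: 5 x 30 + 25 x 0.5 = 162.5 degrees
Minute hand: 25 x 6 = 150 degrees
Difference: |162.5 - 150| = 12.5 degrees
The angle is 12.5 degrees

Final answer: 12.5 degrees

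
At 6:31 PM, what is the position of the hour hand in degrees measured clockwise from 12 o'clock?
The hour hand moves 30 degrees per hour and 0.5 degrees per minute.
At 6:31: (6) x 30 + 31 x 0.5 = 180 + 15.5 = 195.5 degrees

Final answer: 195.5 degrees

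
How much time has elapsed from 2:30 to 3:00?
From 2:30 to 3:00:
(3 x 60 + 0) - (2 x 60 + 30) = 180 - 150 = 30 minutes
= 30 minutes

Final answer: 30 minutes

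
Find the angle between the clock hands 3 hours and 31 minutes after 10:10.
First find the time 3 hours and 31 minutes after 10:10.
Total minutes: 10 x 60 + 10 + 3 x 60 + 31 = 821.
821 mod 720 = 101 minutes = 1:41.
Now compute the angle at 1:41:
Hour hand: 1 x 30 + 41 x 0.5 = 50.5 degrees
Minute hand: 41 x 6 = 246 degrees
Difference: |50.5 - 246| = 195.5 degrees
Smaller angle: 360 - 195.5 = 164.5 degrees

Final answer: 164.5 degrees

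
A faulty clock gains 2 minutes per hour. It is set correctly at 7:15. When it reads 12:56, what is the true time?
For every 60 true minutes, the faulty clock advances 62 minutes, so 1 faulty-clock minute corresponds to 60/62 true minutes.
From 7:15 to 12:56 on the faulty dial is 341 minutes.
True elapsed: 341 x 60/62 = 330 minutes = 5 hours and 30 minutes.
True time: 7:15 + 5 hours and 30 minutes = 12:45.

Final answer: 12:45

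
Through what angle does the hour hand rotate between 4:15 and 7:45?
The hour hand moves 0.5 degrees per minute.
Time elapsed: 7:45 - 4:15 = 210 minutes
Angular displacement: 210 x 0.5 = 105 degrees

Final answer: 105 degrees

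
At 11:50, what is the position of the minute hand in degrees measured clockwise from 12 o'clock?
The minute hand moves 6 degrees per minute.
At 11:50: 50 x 6 = 300 degrees

Final answer: 300 degrees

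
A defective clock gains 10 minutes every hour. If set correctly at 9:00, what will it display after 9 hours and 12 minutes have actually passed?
For every 60 true minutes, the faulty clock advances 60 + 10 = 70 minutes.
True elapsed: 9 hours and 12 minutes = 552 minutes.
Faulty clock advances: 552 x 70/60 = 644 minutes (drift: 92 minutes ahead).
Shown time: 9:00 + 644 minutes = 7:44.

Final answer: 7:44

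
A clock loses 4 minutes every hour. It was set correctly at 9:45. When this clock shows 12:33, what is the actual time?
For every 60 true minutes, the faulty clock advances 56 minutes, so 1 faulty-clock minute corresponds to 60/56 true minutes.
From 9:45 to 12:33 on the faulty dial is 168 minutes.
True elapsed: 168 x 60/56 = 180 minutes = 3 hours.
True time: 9:45 + 3 hours = 12:45.

Final answer: 12:45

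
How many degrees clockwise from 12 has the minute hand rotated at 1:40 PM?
The minute hand moves 6 degrees per minute.
At 1:40: 40 x 6 = 240 degrees

Final answer: 240 degrees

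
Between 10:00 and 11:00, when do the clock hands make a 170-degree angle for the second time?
At t minutes past 10:00, the hour hand is at 30 x 10 + 0.5t degrees and the minute hand is at 6t degrees.
The smaller angle between them is 170 degrees when |30H - 5.5t| = 170 or |30H - 5.5t| = 190.
With H = 10, solve 30 x 10 - 5.5t = +/- target for each target:
  t = (30 x 10 - 170) / 5.5 = 23.64
  t = (30 x 10 + 170) / 5.5 = 85.45 (outside (0, 60))
  t = (30 x 10 - 190) / 5.5 = 20
  t = (30 x 10 + 190) / 5.5 = 89.09 (outside (0, 60))
Valid solutions in (0, 60): {20, 23.64} minutes.
The second occurrence is t = 23.64 minutes.
The hands form a 170-degree angle at 23.64 minutes past 10:00.

Final answer: 23.64 minutes past 10:00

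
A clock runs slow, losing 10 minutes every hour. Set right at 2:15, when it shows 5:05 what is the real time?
For every 60 true minutes, the faulty clock advances 50 minutes, so 1 faulty-clock minute corresponds to 60/50 true minutes.
From 2:15 to 5:05 on the faulty dial is 170 minutes.
True elapsed: 170 x 60/50 = 204 minutes = 3 hours and 24 minutes.
True time: 2:15 + 3 hours and 24 minutes = 5:39.

Final answer: 5:39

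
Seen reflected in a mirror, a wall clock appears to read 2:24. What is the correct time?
Reflection across the vertical (12-6) axis maps a hand at angle A degrees to (360 - A) degrees, which sends a reading of T minutes past 12:00 to (720 - T) minutes past 12:00.
Mirror reads 2:24 = 144 minutes past 12:00.
Actual time: (720 - 144) mod 720 = 576 minutes = 9:36.

Final answer: 9:36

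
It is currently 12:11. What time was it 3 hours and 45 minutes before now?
Starting time: 12:11 = 11 total minutes past 12:00
Subtracting: 3 hours and 45 minutes = 225 minutes
11 - 225 = -214 (negative, add 12 hours = 720) = 506 minutes
= 8 hours and 26 minutes past 12:00 = 8:26

Final answer: 8:26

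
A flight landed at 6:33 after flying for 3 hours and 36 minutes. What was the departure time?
Starting time: 6:33 = 393 total minutes past 12:00
Subtracting: 3 hours and 36 minutes = 216 minutes
393 - 216 = 177 minutes
= 2 hours and 57 minutes past 12:00 = 2:57

Final answer: 2:57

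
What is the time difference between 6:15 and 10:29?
From 6:15 to 10:29:
(10 x 60 + 29) - (6 x 60 + 15) = 629 - 375 = 254 minutes
= 4 hours and 14 minutes

Final answer: 4 hours and 14 minutes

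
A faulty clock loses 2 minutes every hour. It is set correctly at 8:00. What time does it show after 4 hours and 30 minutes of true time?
For every 60 true minutes, the faulty clock advances 60 - 2 = 58 minutes.
True elapsed: 4 hours and 30 minutes = 270 minutes.
Faulty clock advances: 270 x 58/60 = 261 minutes (drift: 9 minutes behind).
Shown time: 8:00 + 261 minutes = 12:21.

Final answer: 12:21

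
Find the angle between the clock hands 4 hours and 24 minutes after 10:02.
First find the time 4 hours and 24 minutes after 10:02.
Total minutes: 10 x 60 + 2 + 4 x 60 + 24 = 866.
866 mod 720 = 146 minutes = 2:26.
Now compute the angle at 2:26:
Hour hand: 2 x 30 + 26 x 0.5 = 73 degrees
Minute hand: 26 x 6 = 156 degrees
Difference: |73 - 156| = 83 degrees
The angle is 83 degrees

Final answer: 83 degrees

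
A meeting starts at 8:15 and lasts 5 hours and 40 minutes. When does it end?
Starting time: 8:15
Adding 40 minutes to 15 minutes: 15 + 40 = 55 minutes
Adding 5 hours: 8 + 5 = 13 - 12 = 1
Final time: 1:55

Final answer: 1:55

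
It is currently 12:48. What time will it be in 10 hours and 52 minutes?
Starting time: 12:48
Adding 52 minutes to 48 minutes: 48 + 52 = 100 minutes = 1 hour and 40 minutes
Adding 10 hours: 12 + 10 + 1 (carry) = 23 - 12 = 11
Final time: 11:40

Final answer: 11:40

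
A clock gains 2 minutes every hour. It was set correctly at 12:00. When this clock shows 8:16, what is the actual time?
For every 60 true minutes, the faulty clock advances 62 minutes, so 1 faulty-clock minute corresponds to 60/62 true minutes.
From 12:00 to 8:16 on the faulty dial is 496 minutes.
True elapsed: 496 x 60/62 = 480 minutes = 8 hours.
True time: 12:00 + 8 hours = 8:00.

Final answer: 8:00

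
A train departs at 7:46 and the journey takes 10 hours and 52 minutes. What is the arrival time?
Starting time: 7:46
Adding 52 minutes to 46 minutes: 46 + 52 = 98 minutes = 1 hour and 38 minutes
Adding 10 hours: 7 + 10 + 1 (carry) = 18 - 12 = 6
Final time: 6:38

Final answer: 6:38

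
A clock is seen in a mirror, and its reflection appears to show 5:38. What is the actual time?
Reflection across the vertical (12-6) axis maps a hand at angle A degrees to (360 - A) degrees, which sends a reading of T minutes past 12:00 to (720 - T) minutes past 12:00.
Mirror reads 5:38 = 338 minutes past 12:00.
Actual time: (720 - 338) mod 720 = 382 minutes = 6:22.

Final answer: 6:22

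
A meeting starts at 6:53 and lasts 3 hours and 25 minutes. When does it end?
Starting time: 6:53
Adding 25 minutes to 53 minutes: 53 + 25 = 78 minutes = 1 hour and 18 minutes
Adding 3 hours: 6 + 3 + 1 (carry) = 10
Final time: 10:18

Final answer: 10:18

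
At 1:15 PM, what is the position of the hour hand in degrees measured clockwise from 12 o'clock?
The hour hand moves 30 degrees per hour and 0.5 degrees per minute.
At 1:15: (1) x 30 + 15 x 0.5 = 30 + 7.5 = 37.5 degrees

Final answer: 37.5 degrees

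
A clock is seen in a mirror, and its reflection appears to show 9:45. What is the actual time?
Reflection across the vertical (12-6) axis maps a hand at angle A degrees to (360 - A) degrees, which sends a reading of T minutes past 12:00 to (720 - T) minutes past 12:00.
Mirror reads 9:45 = 585 minutes past 12:00.
Actual time: (720 - 585) mod 720 = 135 minutes = 2:15.

Final answer: 2:15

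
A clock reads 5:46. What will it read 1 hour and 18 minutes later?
Starting time: 5:46
Adding 18 minutes to 46 minutes: 46 + 18 = 64 minutes = 1 hour and 4 minutes
Adding 1 hour: 5 + 1 + 1 (carry) = 7
Final time: 7:04

Final answer: 7:04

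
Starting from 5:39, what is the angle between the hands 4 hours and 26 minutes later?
First find the time 4 hours and 26 minutes after 5:39.
Total minutes: 5 x 60 + 39 + 4 x 60 + 26 = 605.
605 mod 720 = 605 minutes = 10:05.
Now compute the angle at 10:05:
Hour hand: 10 x 30 + 5 x 0.5 = 302.5 degrees
Minute hand: 5 x 6 = 30 degrees
Difference: |302.5 - 30| = 272.5 degrees
Smaller angle: 360 - 272.5 = 87.5 degrees

Final answer: 87.5 degrees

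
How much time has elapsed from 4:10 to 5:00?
From 4:10 to 5:00:
(5 x 60 + 0) - (4 x 60 + 10) = 300 - 250 = 50 minutes
= 50 minutes

Final answer: 50 minutes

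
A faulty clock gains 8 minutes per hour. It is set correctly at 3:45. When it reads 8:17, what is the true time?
For every 60 true minutes, the faulty clock advances 68 minutes, so 1 faulty-clock minute corresponds to 60/68 true minutes.
From 3:45 to 8:17 on the faulty dial is 272 minutes.
True elapsed: 272 x 60/68 = 240 minutes = 4 hours.
True time: 3:45 + 4 hours = 7:45.

Final answer: 7:45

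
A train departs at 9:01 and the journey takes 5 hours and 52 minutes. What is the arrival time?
Starting time: 9:01
Adding 52 minutes to 1 minute: 1 + 52 = 53 minutes
Adding 5 hours: 9 + 5 = 14 - 12 = 2
Final time: 2:53

Final answer: 2:53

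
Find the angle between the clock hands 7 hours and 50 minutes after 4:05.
First find the time 7 hours and 50 minutes after 4:05.
Total minutes: 4 x 60 + 5 + 7 x 60 + 50 = 715.
715 mod 720 = 715 minutes = 11:55.
Now compute the angle at 11:55:
Hour hand: 11 x 30 + 55 x 0.5 = 357.5 degrees
Minute hand: 55 x 6 = 330 degrees
Difference: |357.5 - 330| = 27.5 degrees
The angle is 27.5 degrees

Final answer: 27.5 degrees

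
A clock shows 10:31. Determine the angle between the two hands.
Hour hand position: 10 x 30 + 31 x 0.5 = 315.5 degrees
Minute hand position: 31 x 6 = 186 degrees
Difference: |315.5 - 186| = 129.5 degrees
The angle between the hands is 129.5 degrees

Final answer: 129.5 degrees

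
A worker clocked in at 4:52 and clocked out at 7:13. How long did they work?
From 4:52 to 7:13:
(7 x 60 + 13) - (4 x 60 + 52) = 433 - 292 = 141 minutes
= 2 hours and 21 minutes

Final answer: 2 hours and 21 minutes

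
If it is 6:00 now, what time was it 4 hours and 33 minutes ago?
Starting time: 6:00 = 360 total minutes past 12:00
Subtracting: 4 hours and 33 minutes = 273 minutes
360 - 273 = 87 minutes
= 1 hour and 27 minutes past 12:00 = 1:27

Final answer: 1:27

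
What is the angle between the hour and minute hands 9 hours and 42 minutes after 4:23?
First find the time 9 hours and 42 minutes after 4:23.
Total minutes: 4 x 60 + 23 + 9 x 60 + 42 = 845.
845 mod 720 = 125 minutes = 2:05.
Now compute the angle at 2:05:
Hour hand: 2 x 30 + 5 x 0.5 = 62.5 degrees
Minute hand: 5 x 6 = 30 degrees
Difference: |62.5 - 30| = 32.5 degrees
The angle is 32.5 degrees

Final answer: 32.5 degrees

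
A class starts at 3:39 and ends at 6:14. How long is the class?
From 3:39 to 6:14:
(6 x 60 + 14) - (3 x 60 + 39) = 374 - 219 = 155 minutes
= 2 hours and 35 minutes

Final answer: 2 hours and 35 minutes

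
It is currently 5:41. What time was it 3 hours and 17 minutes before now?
Starting time: 5:41 = 341 total minutes past 12:00
Subtracting: 3 hours and 17 minutes = 197 minutes
341 - 197 = 144 minutes
= 2 hours and 24 minutes past 12:00 = 2:24

Final answer: 2:24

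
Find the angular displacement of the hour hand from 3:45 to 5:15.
The hour hand moves 0.5 degrees per minute.
Time elapsed: 5:15 - 3:45 = 90 minutes
Angular displacement: 90 x 0.5 = 45 degrees

Final answer: 45 degrees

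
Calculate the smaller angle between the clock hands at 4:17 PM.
Hour hand position: 4 x 30 + 17 x 0.5 = 128.5 degrees
Minute hand position: 17 x 6 = 102 degrees
Difference: |128.5 - 102| = 26.5 degrees
The angle between the hands is 26.5 degrees

Final answer: 26.5 degrees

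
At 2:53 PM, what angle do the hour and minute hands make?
Hour hand position: 2 x 30 + 53 x 0.5 = 86.5 degrees
Minute hand position: 53 x 6 = 318 degrees
Difference: |86.5 - 318| = 231.5 degrees
Since 231.5 > 180, the smaller angle is 360 - 231.5 = 128.5 degrees

Final answer: 128.5 degrees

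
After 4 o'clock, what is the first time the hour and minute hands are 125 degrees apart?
At t minutes past 4:00, the hour hand is at 30 x 4 + 0.5t degrees and the minute hand is at 6t degrees.
The smaller angle between them is 125 degrees when |30H - 5.5t| = 125 or |30H - 5.5t| = 235.
With H = 4, solve 30 x 4 - 5.5t = +/- target for each target:
  t = (30 x 4 - 125) / 5.5 = -0.91 (outside (0, 60))
  t = (30 x 4 + 125) / 5.5 = 44.55
  t = (30 x 4 - 235) / 5.5 = -20.91 (outside (0, 60))
  t = (30 x 4 + 235) / 5.5 = 64.55 (outside (0, 60))
Valid solutions in (0, 60): {44.55} minutes.
The first occurrence is t = 44.55 minutes.
The hands form a 125-degree angle at 44.55 minutes past 4:00.

Final answer: 44.55 minutes past 4:00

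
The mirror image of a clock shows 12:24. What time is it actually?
Reflection across the vertical (12-6) axis maps a hand at angle A degrees to (360 - A) degrees, which sends a reading of T minutes past 12:00 to (720 - T) minutes past 12:00.
Mirror reads 12:24 = 24 minutes past 12:00.
Actual time: (720 - 24) mod 720 = 696 minutes = 11:36.

Final answer: 11:36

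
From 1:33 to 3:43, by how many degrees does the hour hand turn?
The hour hand moves 0.5 degrees per minute.
Time elapsed: 3:43 - 1:33 = 130 minutes
Angular displacement: 130 x 0.5 = 65 degrees

Final answer: 65 degrees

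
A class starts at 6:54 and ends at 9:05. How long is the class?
From 6:54 to 9:05:
(9 x 60 + 5) - (6 x 60 + 54) = 545 - 414 = 131 minutes
= 2 hours and 11 minutes

Final answer: 2 hours and 11 minutes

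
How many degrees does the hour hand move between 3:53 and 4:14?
The hour hand moves 0.5 degrees per minute.
Time elapsed: 4:14 - 3:53 = 21 minutes
Angular displacement: 21 x 0.5 = 10.5 degrees

Final answer: 10.5 degrees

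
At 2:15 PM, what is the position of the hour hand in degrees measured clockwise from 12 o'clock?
The hour hand moves 30 degrees per hour and 0.5 degrees per minute.
At 2:15: (2) x 30 + 15 x 0.5 = 60 + 7.5 = 67.5 degrees

Final answer: 67.5 degrees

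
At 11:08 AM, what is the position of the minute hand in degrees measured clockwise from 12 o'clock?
The minute hand moves 6 degrees per minute.
At 11:08: 8 x 6 = 48 degrees

Final answer: 48 degrees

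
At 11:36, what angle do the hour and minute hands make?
Hour hand position: 11 x 30 + 36 x 0.5 = 348 degrees
Minute hand position: 36 x 6 = 216 degrees
Difference: |348 - 216| = 132 degrees
The angle between the hands is 132 degrees

Final answer: 132 degrees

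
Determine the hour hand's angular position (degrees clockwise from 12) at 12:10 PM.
The hour hand moves 30 degrees per hour and 0.5 degrees per minute.
At 12:10: (0) x 30 + 10 x 0.5 = 0 + 5 = 5 degrees

Final answer: 5 degrees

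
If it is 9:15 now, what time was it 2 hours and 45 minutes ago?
Starting time: 9:15 = 555 total minutes past 12:00
Subtracting: 2 hours and 45 minutes = 165 minutes
555 - 165 = 390 minutes
= 6 hours and 30 minutes past 12:00 = 6:30

Final answer: 6:30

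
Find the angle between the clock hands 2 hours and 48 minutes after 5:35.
First find the time 2 hours and 48 minutes after 5:35.
Total minutes: 5 x 60 + 35 + 2 x 60 + 48 = 503.
503 mod 720 = 503 minutes = 8:23.
Now compute the angle at 8:23:
Hour hand: 8 x 30 + 23 x 0.5 = 251.5 degrees
Minute hand: 23 x 6 = 138 degrees
Difference: |251.5 - 138| = 113.5 degrees
The angle is 113.5 degrees

Final answer: 113.5 degrees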